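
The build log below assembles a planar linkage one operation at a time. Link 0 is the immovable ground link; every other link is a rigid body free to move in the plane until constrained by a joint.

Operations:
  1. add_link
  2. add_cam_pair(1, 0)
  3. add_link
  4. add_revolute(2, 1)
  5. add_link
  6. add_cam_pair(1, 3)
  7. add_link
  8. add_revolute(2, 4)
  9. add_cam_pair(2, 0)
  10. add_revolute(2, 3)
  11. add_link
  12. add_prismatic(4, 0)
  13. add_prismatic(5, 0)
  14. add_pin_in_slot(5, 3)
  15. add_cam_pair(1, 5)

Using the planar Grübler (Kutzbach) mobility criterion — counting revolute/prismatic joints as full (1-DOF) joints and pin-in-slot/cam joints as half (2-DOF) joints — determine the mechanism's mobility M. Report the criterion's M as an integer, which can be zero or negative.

link 0 = ground. State L|J1|J2 = 1|0|0
+link1  2|0|0
C(1,0) f=2→J2  2|0|1
+link2  3|0|1
R(2,1) f=1→J1  3|1|1
+link3  4|1|1
C(1,3) f=2→J2  4|1|2
+link4  5|1|2
R(2,4) f=1→J1  5|2|2
C(2,0) f=2→J2  5|2|3
R(2,3) f=1→J1  5|3|3
+link5  6|3|3
P(4,0) f=1→J1  6|4|3
P(5,0) f=1→J1  6|5|3
PS(5,3) f=2→J2  6|5|4
C(1,5) f=2→J2  6|5|5
M = 3(6−1)−2·5−5 = 15−10−5 = 0

M = 0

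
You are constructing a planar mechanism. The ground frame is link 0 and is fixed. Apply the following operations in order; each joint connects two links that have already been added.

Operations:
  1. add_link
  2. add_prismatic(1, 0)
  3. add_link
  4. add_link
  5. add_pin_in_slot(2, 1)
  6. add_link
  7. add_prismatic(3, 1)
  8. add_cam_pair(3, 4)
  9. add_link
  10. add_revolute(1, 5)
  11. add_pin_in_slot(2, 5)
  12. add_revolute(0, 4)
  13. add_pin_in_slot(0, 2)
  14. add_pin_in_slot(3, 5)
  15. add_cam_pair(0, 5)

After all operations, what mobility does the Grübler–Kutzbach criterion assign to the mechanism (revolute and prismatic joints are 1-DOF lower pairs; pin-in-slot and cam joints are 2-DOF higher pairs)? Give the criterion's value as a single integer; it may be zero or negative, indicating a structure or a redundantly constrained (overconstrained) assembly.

[1;0;0] (link 0 is ground)
L+ [2;0;0]
P(1,0)∈J1 [2;1;0]
L+ [3;1;0]
L+ [4;1;0]
PS(2,1)∈J2 [4;1;1]
L+ [5;1;1]
P(3,1)∈J1 [5;2;1]
C(3,4)∈J2 [5;2;2]
L+ [6;2;2]
R(1,5)∈J1 [6;3;2]
PS(2,5)∈J2 [6;3;3]
R(0,4)∈J1 [6;4;3]
PS(0,2)∈J2 [6;4;4]
PS(3,5)∈J2 [6;4;5]
C(0,5)∈J2 [6;4;6]
mobility = 15 − 8 − 6 = 1

M = 1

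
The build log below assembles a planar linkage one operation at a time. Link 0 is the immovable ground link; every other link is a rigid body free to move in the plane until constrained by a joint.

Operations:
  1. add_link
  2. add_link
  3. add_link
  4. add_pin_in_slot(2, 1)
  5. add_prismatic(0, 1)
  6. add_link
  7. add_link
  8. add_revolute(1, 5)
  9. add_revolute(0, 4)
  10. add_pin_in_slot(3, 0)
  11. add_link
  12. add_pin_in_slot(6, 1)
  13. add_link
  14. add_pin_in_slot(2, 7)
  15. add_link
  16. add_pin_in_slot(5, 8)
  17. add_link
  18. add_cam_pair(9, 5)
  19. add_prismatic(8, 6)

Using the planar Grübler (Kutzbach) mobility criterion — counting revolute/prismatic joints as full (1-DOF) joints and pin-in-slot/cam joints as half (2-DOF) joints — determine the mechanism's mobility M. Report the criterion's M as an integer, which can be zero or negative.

link 0 = ground. State L|J1|J2 = 1|0|0
+link1  2|0|0
+link2  3|0|0
+link3  4|0|0
PS(2,1) f=2→J2  4|0|1
P(0,1) f=1→J1  4|1|1
+link4  5|1|1
+link5  6|1|1
R(1,5) f=1→J1  6|2|1
R(0,4) f=1→J1  6|3|1
PS(3,0) f=2→J2  6|3|2
+link6  7|3|2
PS(6,1) f=2→J2  7|3|3
+link7  8|3|3
PS(2,7) f=2→J2  8|3|4
+link8  9|3|4
PS(5,8) f=2→J2  9|3|5
+link9  10|3|5
C(9,5) f=2→J2  10|3|6
P(8,6) f=1→J1  10|4|6
M = 3(10−1)−2·4−6 = 27−8−6 = 13

M = 13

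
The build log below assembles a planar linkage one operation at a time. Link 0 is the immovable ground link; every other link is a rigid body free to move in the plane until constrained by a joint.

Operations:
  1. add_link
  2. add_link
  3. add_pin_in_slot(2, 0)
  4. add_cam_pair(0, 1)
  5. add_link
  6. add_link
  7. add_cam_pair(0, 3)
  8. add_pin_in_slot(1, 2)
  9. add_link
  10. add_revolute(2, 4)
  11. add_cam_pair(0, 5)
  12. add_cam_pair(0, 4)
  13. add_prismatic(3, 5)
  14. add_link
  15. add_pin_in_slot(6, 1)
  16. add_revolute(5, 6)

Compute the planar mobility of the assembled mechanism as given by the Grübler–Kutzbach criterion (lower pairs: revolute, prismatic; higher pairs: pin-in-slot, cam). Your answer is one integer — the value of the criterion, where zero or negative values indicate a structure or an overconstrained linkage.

M = 5

[1;0;0] (link 0 is ground)
L+ [2;0;0]
L+ [3;0;0]
PS(2,0)∈J2 [3;0;1]
C(0,1)∈J2 [3;0;2]
L+ [4;0;2]
L+ [5;0;2]
C(0,3)∈J2 [5;0;3]
PS(1,2)∈J2 [5;0;4]
L+ [6;0;4]
R(2,4)∈J1 [6;1;4]
C(0,5)∈J2 [6;1;5]
C(0,4)∈J2 [6;1;6]
P(3,5)∈J1 [6;2;6]
L+ [7;2;6]
PS(6,1)∈J2 [7;2;7]
R(5,6)∈J1 [7;3;7]
mobility = 18 − 6 − 7 = 5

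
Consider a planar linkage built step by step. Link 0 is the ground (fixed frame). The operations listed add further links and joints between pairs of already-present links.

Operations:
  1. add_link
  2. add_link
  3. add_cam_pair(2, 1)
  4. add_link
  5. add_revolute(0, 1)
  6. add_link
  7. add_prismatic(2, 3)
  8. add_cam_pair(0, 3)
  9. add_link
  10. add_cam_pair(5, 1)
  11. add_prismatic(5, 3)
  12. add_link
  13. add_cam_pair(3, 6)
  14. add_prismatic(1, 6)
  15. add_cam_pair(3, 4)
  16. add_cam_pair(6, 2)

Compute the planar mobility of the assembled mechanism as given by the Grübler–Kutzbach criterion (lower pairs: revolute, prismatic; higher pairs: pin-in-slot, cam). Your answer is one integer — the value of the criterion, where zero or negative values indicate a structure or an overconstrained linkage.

ground; <1,0,0>
#1 <2,0,0>
#2 <3,0,0>
C:2↔1 J2 <3,0,1>
#3 <4,0,1>
R:0↔1 J1 <4,1,1>
#4 <5,1,1>
P:2↔3 J1 <5,2,1>
C:0↔3 J2 <5,2,2>
#5 <6,2,2>
C:5↔1 J2 <6,2,3>
P:5↔3 J1 <6,3,3>
#6 <7,3,3>
C:3↔6 J2 <7,3,4>
P:1↔6 J1 <7,4,4>
C:3↔4 J2 <7,4,5>
C:6↔2 J2 <7,4,6>
3×6 − 2×4 − 1×6 = 4

M = 4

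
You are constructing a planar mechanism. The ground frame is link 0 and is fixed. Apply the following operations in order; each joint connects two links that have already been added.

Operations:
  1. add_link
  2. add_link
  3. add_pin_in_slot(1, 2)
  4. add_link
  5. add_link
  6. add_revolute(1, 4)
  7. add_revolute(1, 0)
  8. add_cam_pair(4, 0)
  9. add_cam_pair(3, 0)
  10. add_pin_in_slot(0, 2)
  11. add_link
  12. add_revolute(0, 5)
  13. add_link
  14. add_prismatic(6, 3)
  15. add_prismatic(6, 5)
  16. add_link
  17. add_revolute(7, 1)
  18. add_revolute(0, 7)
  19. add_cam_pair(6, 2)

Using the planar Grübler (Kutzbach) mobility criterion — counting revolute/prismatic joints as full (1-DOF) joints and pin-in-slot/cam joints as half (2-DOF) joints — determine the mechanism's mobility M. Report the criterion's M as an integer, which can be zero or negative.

link 0 = ground. State L|J1|J2 = 1|0|0
+link1  2|0|0
+link2  3|0|0
PS(1,2) f=2→J2  3|0|1
+link3  4|0|1
+link4  5|0|1
R(1,4) f=1→J1  5|1|1
R(1,0) f=1→J1  5|2|1
C(4,0) f=2→J2  5|2|2
C(3,0) f=2→J2  5|2|3
PS(0,2) f=2→J2  5|2|4
+link5  6|2|4
R(0,5) f=1→J1  6|3|4
+link6  7|3|4
P(6,3) f=1→J1  7|4|4
P(6,5) f=1→J1  7|5|4
+link7  8|5|4
R(7,1) f=1→J1  8|6|4
R(0,7) f=1→J1  8|7|4
C(6,2) f=2→J2  8|7|5
M = 3(8−1)−2·7−5 = 21−14−5 = 2

M = 2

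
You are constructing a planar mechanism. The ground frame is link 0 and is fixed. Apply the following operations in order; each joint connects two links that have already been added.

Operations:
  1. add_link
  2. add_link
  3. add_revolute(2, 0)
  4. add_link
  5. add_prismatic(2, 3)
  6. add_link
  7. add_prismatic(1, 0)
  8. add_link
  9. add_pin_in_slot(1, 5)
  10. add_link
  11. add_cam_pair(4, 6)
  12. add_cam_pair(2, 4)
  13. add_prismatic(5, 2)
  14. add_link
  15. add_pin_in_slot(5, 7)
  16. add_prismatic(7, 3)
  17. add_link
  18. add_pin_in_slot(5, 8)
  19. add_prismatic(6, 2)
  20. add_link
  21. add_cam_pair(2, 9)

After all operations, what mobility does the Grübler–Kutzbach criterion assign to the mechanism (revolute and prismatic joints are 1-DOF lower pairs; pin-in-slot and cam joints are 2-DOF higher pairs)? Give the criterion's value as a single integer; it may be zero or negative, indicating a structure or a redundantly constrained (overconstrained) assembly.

M = 9

[1;0;0] (link 0 is ground)
L+ [2;0;0]
L+ [3;0;0]
R(2,0)∈J1 [3;1;0]
L+ [4;1;0]
P(2,3)∈J1 [4;2;0]
L+ [5;2;0]
P(1,0)∈J1 [5;3;0]
L+ [6;3;0]
PS(1,5)∈J2 [6;3;1]
L+ [7;3;1]
C(4,6)∈J2 [7;3;2]
C(2,4)∈J2 [7;3;3]
P(5,2)∈J1 [7;4;3]
L+ [8;4;3]
PS(5,7)∈J2 [8;4;4]
P(7,3)∈J1 [8;5;4]
L+ [9;5;4]
PS(5,8)∈J2 [9;5;5]
P(6,2)∈J1 [9;6;5]
L+ [10;6;5]
C(2,9)∈J2 [10;6;6]
mobility = 27 − 12 − 6 = 9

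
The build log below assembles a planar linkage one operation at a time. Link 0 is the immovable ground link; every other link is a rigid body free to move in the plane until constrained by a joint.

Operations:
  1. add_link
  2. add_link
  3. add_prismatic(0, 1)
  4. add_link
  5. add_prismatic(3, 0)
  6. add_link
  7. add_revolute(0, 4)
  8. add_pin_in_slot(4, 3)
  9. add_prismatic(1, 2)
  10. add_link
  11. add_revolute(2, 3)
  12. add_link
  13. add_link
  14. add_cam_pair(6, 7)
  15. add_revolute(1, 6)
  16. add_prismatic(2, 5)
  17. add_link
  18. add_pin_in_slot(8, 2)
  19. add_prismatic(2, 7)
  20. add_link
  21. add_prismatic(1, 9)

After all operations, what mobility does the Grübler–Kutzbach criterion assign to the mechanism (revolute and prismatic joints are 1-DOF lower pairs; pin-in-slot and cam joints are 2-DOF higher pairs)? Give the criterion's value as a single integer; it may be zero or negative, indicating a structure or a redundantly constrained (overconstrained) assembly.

M = 6

link 0 = ground. State L|J1|J2 = 1|0|0
+link1  2|0|0
+link2  3|0|0
P(0,1) f=1→J1  3|1|0
+link3  4|1|0
P(3,0) f=1→J1  4|2|0
+link4  5|2|0
R(0,4) f=1→J1  5|3|0
PS(4,3) f=2→J2  5|3|1
P(1,2) f=1→J1  5|4|1
+link5  6|4|1
R(2,3) f=1→J1  6|5|1
+link6  7|5|1
+link7  8|5|1
C(6,7) f=2→J2  8|5|2
R(1,6) f=1→J1  8|6|2
P(2,5) f=1→J1  8|7|2
+link8  9|7|2
PS(8,2) f=2→J2  9|7|3
P(2,7) f=1→J1  9|8|3
+link9  10|8|3
P(1,9) f=1→J1  10|9|3
M = 3(10−1)−2·9−3 = 27−18−3 = 6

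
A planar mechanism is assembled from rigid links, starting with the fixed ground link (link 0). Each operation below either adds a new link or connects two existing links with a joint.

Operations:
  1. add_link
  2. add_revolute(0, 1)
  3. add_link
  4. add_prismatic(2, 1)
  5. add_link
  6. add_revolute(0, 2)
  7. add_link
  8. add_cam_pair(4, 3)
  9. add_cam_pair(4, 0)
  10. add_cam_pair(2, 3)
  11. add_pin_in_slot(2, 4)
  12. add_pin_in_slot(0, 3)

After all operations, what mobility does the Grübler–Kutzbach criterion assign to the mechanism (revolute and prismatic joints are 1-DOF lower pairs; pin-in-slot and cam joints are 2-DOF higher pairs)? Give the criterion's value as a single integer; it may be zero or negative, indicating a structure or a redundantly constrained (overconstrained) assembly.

M = 1

link 0 = ground. State L|J1|J2 = 1|0|0
+link1  2|0|0
R(0,1) f=1→J1  2|1|0
+link2  3|1|0
P(2,1) f=1→J1  3|2|0
+link3  4|2|0
R(0,2) f=1→J1  4|3|0
+link4  5|3|0
C(4,3) f=2→J2  5|3|1
C(4,0) f=2→J2  5|3|2
C(2,3) f=2→J2  5|3|3
PS(2,4) f=2→J2  5|3|4
PS(0,3) f=2→J2  5|3|5
M = 3(5−1)−2·3−5 = 12−6−5 = 1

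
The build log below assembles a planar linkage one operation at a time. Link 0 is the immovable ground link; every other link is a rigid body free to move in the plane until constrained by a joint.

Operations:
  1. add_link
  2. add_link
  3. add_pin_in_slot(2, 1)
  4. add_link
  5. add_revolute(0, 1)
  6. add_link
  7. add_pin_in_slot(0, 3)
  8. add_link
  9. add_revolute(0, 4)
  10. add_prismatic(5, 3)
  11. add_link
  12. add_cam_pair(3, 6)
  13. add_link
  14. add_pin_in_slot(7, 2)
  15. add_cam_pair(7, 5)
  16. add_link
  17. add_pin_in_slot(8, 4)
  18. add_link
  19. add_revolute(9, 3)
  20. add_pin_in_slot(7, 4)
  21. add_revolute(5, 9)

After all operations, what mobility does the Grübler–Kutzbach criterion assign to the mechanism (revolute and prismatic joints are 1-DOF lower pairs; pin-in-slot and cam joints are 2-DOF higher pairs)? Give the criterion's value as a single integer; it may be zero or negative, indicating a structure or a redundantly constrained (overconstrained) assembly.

M = 10

L=1 J1=0 J2=0
add link → L=2 J1=0 J2=0
add link → L=3 J1=0 J2=0
PS@2,1 dof=2 J2 → L=3 J1=0 J2=1
add link → L=4 J1=0 J2=1
R@0,1 dof=1 J1 → L=4 J1=1 J2=1
add link → L=5 J1=1 J2=1
PS@0,3 dof=2 J2 → L=5 J1=1 J2=2
add link → L=6 J1=1 J2=2
R@0,4 dof=1 J1 → L=6 J1=2 J2=2
P@5,3 dof=1 J1 → L=6 J1=3 J2=2
add link → L=7 J1=3 J2=2
C@3,6 dof=2 J2 → L=7 J1=3 J2=3
add link → L=8 J1=3 J2=3
PS@7,2 dof=2 J2 → L=8 J1=3 J2=4
C@7,5 dof=2 J2 → L=8 J1=3 J2=5
add link → L=9 J1=3 J2=5
PS@8,4 dof=2 J2 → L=9 J1=3 J2=6
add link → L=10 J1=3 J2=6
R@9,3 dof=1 J1 → L=10 J1=4 J2=6
PS@7,4 dof=2 J2 → L=10 J1=4 J2=7
R@5,9 dof=1 J1 → L=10 J1=5 J2=7
M=3(L−1)−2J1−J2=3·9−2·5−7=10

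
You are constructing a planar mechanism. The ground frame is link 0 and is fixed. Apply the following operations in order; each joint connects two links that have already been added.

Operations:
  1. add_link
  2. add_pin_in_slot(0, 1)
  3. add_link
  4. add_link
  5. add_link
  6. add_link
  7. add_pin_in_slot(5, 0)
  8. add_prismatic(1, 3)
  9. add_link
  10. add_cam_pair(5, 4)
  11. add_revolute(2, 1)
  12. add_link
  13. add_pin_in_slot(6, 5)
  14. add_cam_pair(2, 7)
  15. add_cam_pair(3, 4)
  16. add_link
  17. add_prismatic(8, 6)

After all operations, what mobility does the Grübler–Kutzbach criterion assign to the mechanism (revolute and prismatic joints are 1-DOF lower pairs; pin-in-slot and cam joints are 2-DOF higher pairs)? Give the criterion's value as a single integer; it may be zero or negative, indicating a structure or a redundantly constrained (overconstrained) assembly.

M = 12

[1;0;0] (link 0 is ground)
L+ [2;0;0]
PS(0,1)∈J2 [2;0;1]
L+ [3;0;1]
L+ [4;0;1]
L+ [5;0;1]
L+ [6;0;1]
PS(5,0)∈J2 [6;0;2]
P(1,3)∈J1 [6;1;2]
L+ [7;1;2]
C(5,4)∈J2 [7;1;3]
R(2,1)∈J1 [7;2;3]
L+ [8;2;3]
PS(6,5)∈J2 [8;2;4]
C(2,7)∈J2 [8;2;5]
C(3,4)∈J2 [8;2;6]
L+ [9;2;6]
P(8,6)∈J1 [9;3;6]
mobility = 24 − 6 − 6 = 12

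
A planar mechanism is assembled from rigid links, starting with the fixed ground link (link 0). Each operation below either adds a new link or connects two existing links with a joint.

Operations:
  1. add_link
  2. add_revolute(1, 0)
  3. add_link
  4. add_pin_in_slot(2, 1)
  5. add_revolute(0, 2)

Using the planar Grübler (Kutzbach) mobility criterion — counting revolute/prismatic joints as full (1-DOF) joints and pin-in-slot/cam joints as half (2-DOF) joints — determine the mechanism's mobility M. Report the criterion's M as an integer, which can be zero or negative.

M = 1

L=1 J1=0 J2=0
add link → L=2 J1=0 J2=0
R@1,0 dof=1 J1 → L=2 J1=1 J2=0
add link → L=3 J1=1 J2=0
PS@2,1 dof=2 J2 → L=3 J1=1 J2=1
R@0,2 dof=1 J1 → L=3 J1=2 J2=1
M=3(L−1)−2J1−J2=3·2−2·2−1=1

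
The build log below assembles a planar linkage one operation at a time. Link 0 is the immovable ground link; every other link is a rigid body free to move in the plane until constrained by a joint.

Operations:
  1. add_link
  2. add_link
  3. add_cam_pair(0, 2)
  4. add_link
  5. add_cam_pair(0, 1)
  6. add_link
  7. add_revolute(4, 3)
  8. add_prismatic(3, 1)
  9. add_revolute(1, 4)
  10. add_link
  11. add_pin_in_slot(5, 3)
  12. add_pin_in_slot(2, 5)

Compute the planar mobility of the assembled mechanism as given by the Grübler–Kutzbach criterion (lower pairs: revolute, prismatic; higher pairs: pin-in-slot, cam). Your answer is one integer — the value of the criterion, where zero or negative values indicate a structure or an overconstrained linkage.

[1;0;0] (link 0 is ground)
L+ [2;0;0]
L+ [3;0;0]
C(0,2)∈J2 [3;0;1]
L+ [4;0;1]
C(0,1)∈J2 [4;0;2]
L+ [5;0;2]
R(4,3)∈J1 [5;1;2]
P(3,1)∈J1 [5;2;2]
R(1,4)∈J1 [5;3;2]
L+ [6;3;2]
PS(5,3)∈J2 [6;3;3]
PS(2,5)∈J2 [6;3;4]
mobility = 15 − 6 − 4 = 5

M = 5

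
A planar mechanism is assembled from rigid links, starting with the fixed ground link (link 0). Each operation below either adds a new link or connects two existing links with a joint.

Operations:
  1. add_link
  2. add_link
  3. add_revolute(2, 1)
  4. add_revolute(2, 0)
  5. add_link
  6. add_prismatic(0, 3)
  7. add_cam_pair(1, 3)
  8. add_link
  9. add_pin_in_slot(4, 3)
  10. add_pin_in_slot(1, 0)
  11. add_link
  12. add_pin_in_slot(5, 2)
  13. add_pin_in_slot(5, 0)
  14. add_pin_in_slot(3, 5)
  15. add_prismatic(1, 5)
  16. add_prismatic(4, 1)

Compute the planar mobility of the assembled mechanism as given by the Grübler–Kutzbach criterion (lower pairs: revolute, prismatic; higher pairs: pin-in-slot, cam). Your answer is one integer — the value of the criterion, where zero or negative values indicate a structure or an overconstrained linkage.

L=1 J1=0 J2=0
add link → L=2 J1=0 J2=0
add link → L=3 J1=0 J2=0
R@2,1 dof=1 J1 → L=3 J1=1 J2=0
R@2,0 dof=1 J1 → L=3 J1=2 J2=0
add link → L=4 J1=2 J2=0
P@0,3 dof=1 J1 → L=4 J1=3 J2=0
C@1,3 dof=2 J2 → L=4 J1=3 J2=1
add link → L=5 J1=3 J2=1
PS@4,3 dof=2 J2 → L=5 J1=3 J2=2
PS@1,0 dof=2 J2 → L=5 J1=3 J2=3
add link → L=6 J1=3 J2=3
PS@5,2 dof=2 J2 → L=6 J1=3 J2=4
PS@5,0 dof=2 J2 → L=6 J1=3 J2=5
PS@3,5 dof=2 J2 → L=6 J1=3 J2=6
P@1,5 dof=1 J1 → L=6 J1=4 J2=6
P@4,1 dof=1 J1 → L=6 J1=5 J2=6
M=3(L−1)−2J1−J2=3·5−2·5−6=-1

M = -1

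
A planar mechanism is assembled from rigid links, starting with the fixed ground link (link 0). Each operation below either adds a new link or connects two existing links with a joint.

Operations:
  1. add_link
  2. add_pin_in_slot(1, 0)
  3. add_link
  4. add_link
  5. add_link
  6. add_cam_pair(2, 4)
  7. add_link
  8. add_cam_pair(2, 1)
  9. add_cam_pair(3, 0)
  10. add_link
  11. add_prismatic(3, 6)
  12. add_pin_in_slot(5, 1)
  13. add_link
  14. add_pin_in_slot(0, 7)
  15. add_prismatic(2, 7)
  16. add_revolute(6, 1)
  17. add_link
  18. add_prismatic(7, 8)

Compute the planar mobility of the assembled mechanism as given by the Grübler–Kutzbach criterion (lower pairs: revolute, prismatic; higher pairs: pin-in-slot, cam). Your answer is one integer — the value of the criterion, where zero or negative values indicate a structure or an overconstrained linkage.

(L,J1,J2)=(1,0,0); link0 fixed
link1: (2,0,0)
PS 1-0 [J2]: (2,0,1)
link2: (3,0,1)
link3: (4,0,1)
link4: (5,0,1)
C 2-4 [J2]: (5,0,2)
link5: (6,0,2)
C 2-1 [J2]: (6,0,3)
C 3-0 [J2]: (6,0,4)
link6: (7,0,4)
P 3-6 [J1]: (7,1,4)
PS 5-1 [J2]: (7,1,5)
link7: (8,1,5)
PS 0-7 [J2]: (8,1,6)
P 2-7 [J1]: (8,2,6)
R 6-1 [J1]: (8,3,6)
link8: (9,3,6)
P 7-8 [J1]: (9,4,6)
Grübler: 3·8 − 2·4 − 6 = 10

M = 10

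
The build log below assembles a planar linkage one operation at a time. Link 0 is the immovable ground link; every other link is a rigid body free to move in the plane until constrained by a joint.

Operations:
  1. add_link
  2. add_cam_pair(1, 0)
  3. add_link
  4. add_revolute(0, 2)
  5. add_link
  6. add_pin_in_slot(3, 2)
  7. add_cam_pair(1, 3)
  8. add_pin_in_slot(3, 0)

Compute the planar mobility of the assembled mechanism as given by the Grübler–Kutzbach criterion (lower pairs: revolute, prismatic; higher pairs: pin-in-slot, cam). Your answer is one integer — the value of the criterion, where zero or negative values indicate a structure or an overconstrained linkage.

M = 3

(L,J1,J2)=(1,0,0); link0 fixed
link1: (2,0,0)
C 1-0 [J2]: (2,0,1)
link2: (3,0,1)
R 0-2 [J1]: (3,1,1)
link3: (4,1,1)
PS 3-2 [J2]: (4,1,2)
C 1-3 [J2]: (4,1,3)
PS 3-0 [J2]: (4,1,4)
Grübler: 3·3 − 2·1 − 4 = 3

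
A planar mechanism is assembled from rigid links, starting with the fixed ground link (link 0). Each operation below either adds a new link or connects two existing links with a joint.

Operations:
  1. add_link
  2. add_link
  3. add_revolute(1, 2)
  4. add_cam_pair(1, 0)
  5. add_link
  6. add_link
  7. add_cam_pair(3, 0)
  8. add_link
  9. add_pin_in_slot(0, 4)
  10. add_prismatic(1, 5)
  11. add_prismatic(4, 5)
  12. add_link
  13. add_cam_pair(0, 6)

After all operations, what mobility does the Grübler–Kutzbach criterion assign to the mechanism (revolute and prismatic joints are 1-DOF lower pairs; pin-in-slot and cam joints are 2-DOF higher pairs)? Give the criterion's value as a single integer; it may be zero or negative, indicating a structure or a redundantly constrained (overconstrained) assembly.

M = 8

ground; <1,0,0>
#1 <2,0,0>
#2 <3,0,0>
R:1↔2 J1 <3,1,0>
C:1↔0 J2 <3,1,1>
#3 <4,1,1>
#4 <5,1,1>
C:3↔0 J2 <5,1,2>
#5 <6,1,2>
PS:0↔4 J2 <6,1,3>
P:1↔5 J1 <6,2,3>
P:4↔5 J1 <6,3,3>
#6 <7,3,3>
C:0↔6 J2 <7,3,4>
3×6 − 2×3 − 1×4 = 8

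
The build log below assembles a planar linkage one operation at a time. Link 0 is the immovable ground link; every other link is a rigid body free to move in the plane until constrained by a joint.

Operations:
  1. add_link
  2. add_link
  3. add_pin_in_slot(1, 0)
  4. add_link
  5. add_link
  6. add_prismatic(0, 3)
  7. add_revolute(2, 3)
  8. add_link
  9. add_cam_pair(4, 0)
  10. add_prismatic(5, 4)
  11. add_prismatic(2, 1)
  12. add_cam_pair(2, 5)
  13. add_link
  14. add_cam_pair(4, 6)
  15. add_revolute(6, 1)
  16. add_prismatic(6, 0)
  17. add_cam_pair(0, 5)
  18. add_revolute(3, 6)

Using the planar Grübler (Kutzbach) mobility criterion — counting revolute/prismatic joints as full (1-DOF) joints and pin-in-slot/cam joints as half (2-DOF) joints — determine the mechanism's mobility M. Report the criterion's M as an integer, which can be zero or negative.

M = -1

ground; <1,0,0>
#1 <2,0,0>
#2 <3,0,0>
PS:1↔0 J2 <3,0,1>
#3 <4,0,1>
#4 <5,0,1>
P:0↔3 J1 <5,1,1>
R:2↔3 J1 <5,2,1>
#5 <6,2,1>
C:4↔0 J2 <6,2,2>
P:5↔4 J1 <6,3,2>
P:2↔1 J1 <6,4,2>
C:2↔5 J2 <6,4,3>
#6 <7,4,3>
C:4↔6 J2 <7,4,4>
R:6↔1 J1 <7,5,4>
P:6↔0 J1 <7,6,4>
C:0↔5 J2 <7,6,5>
R:3↔6 J1 <7,7,5>
3×6 − 2×7 − 1×5 = -1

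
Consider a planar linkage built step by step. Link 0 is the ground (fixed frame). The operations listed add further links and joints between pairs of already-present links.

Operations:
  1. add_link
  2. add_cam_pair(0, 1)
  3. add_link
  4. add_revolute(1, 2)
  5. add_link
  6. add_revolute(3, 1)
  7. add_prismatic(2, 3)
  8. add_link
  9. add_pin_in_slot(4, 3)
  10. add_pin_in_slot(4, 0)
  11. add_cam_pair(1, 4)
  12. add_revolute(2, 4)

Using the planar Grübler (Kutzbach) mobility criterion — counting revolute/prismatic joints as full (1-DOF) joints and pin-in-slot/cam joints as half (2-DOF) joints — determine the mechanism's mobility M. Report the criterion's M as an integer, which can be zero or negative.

M = 0

[1;0;0] (link 0 is ground)
L+ [2;0;0]
C(0,1)∈J2 [2;0;1]
L+ [3;0;1]
R(1,2)∈J1 [3;1;1]
L+ [4;1;1]
R(3,1)∈J1 [4;2;1]
P(2,3)∈J1 [4;3;1]
L+ [5;3;1]
PS(4,3)∈J2 [5;3;2]
PS(4,0)∈J2 [5;3;3]
C(1,4)∈J2 [5;3;4]
R(2,4)∈J1 [5;4;4]
mobility = 12 − 8 − 4 = 0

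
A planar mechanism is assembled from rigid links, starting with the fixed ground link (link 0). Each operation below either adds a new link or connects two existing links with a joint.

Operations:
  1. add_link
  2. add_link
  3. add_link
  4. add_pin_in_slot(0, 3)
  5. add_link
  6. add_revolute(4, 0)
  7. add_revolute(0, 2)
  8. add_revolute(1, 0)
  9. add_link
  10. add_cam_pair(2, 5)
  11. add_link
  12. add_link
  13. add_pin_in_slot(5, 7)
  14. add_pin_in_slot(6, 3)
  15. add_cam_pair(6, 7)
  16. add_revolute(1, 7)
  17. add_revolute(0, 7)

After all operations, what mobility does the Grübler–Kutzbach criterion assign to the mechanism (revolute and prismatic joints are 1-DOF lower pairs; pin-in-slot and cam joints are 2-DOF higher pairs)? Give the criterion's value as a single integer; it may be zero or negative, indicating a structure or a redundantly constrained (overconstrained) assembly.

[1;0;0] (link 0 is ground)
L+ [2;0;0]
L+ [3;0;0]
L+ [4;0;0]
PS(0,3)∈J2 [4;0;1]
L+ [5;0;1]
R(4,0)∈J1 [5;1;1]
R(0,2)∈J1 [5;2;1]
R(1,0)∈J1 [5;3;1]
L+ [6;3;1]
C(2,5)∈J2 [6;3;2]
L+ [7;3;2]
L+ [8;3;2]
PS(5,7)∈J2 [8;3;3]
PS(6,3)∈J2 [8;3;4]
C(6,7)∈J2 [8;3;5]
R(1,7)∈J1 [8;4;5]
R(0,7)∈J1 [8;5;5]
mobility = 21 − 10 − 5 = 6

M = 6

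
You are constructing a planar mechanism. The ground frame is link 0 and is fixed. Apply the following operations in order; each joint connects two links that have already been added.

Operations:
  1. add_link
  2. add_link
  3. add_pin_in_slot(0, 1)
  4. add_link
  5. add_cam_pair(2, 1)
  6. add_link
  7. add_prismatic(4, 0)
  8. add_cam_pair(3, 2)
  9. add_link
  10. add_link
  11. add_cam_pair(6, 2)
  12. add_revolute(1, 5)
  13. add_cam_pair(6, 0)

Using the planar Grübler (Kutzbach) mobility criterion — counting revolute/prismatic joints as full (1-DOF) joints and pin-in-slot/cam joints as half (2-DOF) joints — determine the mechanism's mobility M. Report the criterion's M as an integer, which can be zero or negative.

M = 9

ground; <1,0,0>
#1 <2,0,0>
#2 <3,0,0>
PS:0↔1 J2 <3,0,1>
#3 <4,0,1>
C:2↔1 J2 <4,0,2>
#4 <5,0,2>
P:4↔0 J1 <5,1,2>
C:3↔2 J2 <5,1,3>
#5 <6,1,3>
#6 <7,1,3>
C:6↔2 J2 <7,1,4>
R:1↔5 J1 <7,2,4>
C:6↔0 J2 <7,2,5>
3×6 − 2×2 − 1×5 = 9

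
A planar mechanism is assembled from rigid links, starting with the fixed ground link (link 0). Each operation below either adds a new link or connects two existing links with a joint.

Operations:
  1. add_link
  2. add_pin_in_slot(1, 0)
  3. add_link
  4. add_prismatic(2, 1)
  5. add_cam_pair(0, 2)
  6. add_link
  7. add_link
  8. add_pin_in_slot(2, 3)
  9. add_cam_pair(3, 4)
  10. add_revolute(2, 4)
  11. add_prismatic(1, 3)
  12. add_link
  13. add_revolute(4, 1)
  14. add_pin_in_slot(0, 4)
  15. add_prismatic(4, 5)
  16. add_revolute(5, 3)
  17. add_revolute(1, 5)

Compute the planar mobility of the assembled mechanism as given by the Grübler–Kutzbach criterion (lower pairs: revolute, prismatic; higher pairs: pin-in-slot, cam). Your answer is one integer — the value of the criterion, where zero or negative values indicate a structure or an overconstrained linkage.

L=1 J1=0 J2=0
add link → L=2 J1=0 J2=0
PS@1,0 dof=2 J2 → L=2 J1=0 J2=1
add link → L=3 J1=0 J2=1
P@2,1 dof=1 J1 → L=3 J1=1 J2=1
C@0,2 dof=2 J2 → L=3 J1=1 J2=2
add link → L=4 J1=1 J2=2
add link → L=5 J1=1 J2=2
PS@2,3 dof=2 J2 → L=5 J1=1 J2=3
C@3,4 dof=2 J2 → L=5 J1=1 J2=4
R@2,4 dof=1 J1 → L=5 J1=2 J2=4
P@1,3 dof=1 J1 → L=5 J1=3 J2=4
add link → L=6 J1=3 J2=4
R@4,1 dof=1 J1 → L=6 J1=4 J2=4
PS@0,4 dof=2 J2 → L=6 J1=4 J2=5
P@4,5 dof=1 J1 → L=6 J1=5 J2=5
R@5,3 dof=1 J1 → L=6 J1=6 J2=5
R@1,5 dof=1 J1 → L=6 J1=7 J2=5
M=3(L−1)−2J1−J2=3·5−2·7−5=-4

M = -4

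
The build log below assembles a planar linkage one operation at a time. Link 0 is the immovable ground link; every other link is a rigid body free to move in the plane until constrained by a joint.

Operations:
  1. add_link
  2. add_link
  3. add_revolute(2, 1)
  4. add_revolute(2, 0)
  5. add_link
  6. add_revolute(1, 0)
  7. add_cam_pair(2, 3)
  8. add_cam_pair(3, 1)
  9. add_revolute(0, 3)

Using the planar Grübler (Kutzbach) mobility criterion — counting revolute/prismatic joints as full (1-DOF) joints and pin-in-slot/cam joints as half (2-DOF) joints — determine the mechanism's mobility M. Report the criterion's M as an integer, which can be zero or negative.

[1;0;0] (link 0 is ground)
L+ [2;0;0]
L+ [3;0;0]
R(2,1)∈J1 [3;1;0]
R(2,0)∈J1 [3;2;0]
L+ [4;2;0]
R(1,0)∈J1 [4;3;0]
C(2,3)∈J2 [4;3;1]
C(3,1)∈J2 [4;3;2]
R(0,3)∈J1 [4;4;2]
mobility = 9 − 8 − 2 = -1

M = -1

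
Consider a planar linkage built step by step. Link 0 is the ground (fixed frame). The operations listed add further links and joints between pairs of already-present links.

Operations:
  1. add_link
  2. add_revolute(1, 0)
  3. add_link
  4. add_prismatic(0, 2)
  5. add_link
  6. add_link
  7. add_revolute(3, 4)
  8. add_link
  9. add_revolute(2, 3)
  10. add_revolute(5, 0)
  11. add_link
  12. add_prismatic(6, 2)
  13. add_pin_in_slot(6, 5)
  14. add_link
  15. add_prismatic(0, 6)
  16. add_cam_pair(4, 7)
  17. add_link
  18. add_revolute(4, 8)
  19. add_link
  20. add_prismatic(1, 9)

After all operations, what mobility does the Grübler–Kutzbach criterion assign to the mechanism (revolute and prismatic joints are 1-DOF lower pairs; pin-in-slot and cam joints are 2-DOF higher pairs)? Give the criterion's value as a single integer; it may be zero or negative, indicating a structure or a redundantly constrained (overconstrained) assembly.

M = 7

(L,J1,J2)=(1,0,0); link0 fixed
link1: (2,0,0)
R 1-0 [J1]: (2,1,0)
link2: (3,1,0)
P 0-2 [J1]: (3,2,0)
link3: (4,2,0)
link4: (5,2,0)
R 3-4 [J1]: (5,3,0)
link5: (6,3,0)
R 2-3 [J1]: (6,4,0)
R 5-0 [J1]: (6,5,0)
link6: (7,5,0)
P 6-2 [J1]: (7,6,0)
PS 6-5 [J2]: (7,6,1)
link7: (8,6,1)
P 0-6 [J1]: (8,7,1)
C 4-7 [J2]: (8,7,2)
link8: (9,7,2)
R 4-8 [J1]: (9,8,2)
link9: (10,8,2)
P 1-9 [J1]: (10,9,2)
Grübler: 3·9 − 2·9 − 2 = 7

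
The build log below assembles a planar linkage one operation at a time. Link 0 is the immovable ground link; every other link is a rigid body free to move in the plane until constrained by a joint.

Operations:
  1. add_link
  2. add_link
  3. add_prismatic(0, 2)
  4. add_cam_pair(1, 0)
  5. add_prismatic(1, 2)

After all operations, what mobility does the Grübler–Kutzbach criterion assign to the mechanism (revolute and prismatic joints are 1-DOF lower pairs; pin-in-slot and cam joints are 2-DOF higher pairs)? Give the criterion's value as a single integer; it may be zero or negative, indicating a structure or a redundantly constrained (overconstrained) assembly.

(L,J1,J2)=(1,0,0); link0 fixed
link1: (2,0,0)
link2: (3,0,0)
P 0-2 [J1]: (3,1,0)
C 1-0 [J2]: (3,1,1)
P 1-2 [J1]: (3,2,1)
Grübler: 3·2 − 2·2 − 1 = 1

M = 1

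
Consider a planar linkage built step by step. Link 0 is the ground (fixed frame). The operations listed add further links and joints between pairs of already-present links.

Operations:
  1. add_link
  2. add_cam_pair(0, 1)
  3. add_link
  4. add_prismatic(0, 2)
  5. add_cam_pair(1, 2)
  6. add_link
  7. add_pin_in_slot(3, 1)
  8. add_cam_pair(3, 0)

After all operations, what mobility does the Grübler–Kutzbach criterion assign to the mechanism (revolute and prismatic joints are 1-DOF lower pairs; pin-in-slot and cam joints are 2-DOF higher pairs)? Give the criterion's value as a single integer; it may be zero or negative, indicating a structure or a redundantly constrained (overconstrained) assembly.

ground; <1,0,0>
#1 <2,0,0>
C:0↔1 J2 <2,0,1>
#2 <3,0,1>
P:0↔2 J1 <3,1,1>
C:1↔2 J2 <3,1,2>
#3 <4,1,2>
PS:3↔1 J2 <4,1,3>
C:3↔0 J2 <4,1,4>
3×3 − 2×1 − 1×4 = 3

M = 3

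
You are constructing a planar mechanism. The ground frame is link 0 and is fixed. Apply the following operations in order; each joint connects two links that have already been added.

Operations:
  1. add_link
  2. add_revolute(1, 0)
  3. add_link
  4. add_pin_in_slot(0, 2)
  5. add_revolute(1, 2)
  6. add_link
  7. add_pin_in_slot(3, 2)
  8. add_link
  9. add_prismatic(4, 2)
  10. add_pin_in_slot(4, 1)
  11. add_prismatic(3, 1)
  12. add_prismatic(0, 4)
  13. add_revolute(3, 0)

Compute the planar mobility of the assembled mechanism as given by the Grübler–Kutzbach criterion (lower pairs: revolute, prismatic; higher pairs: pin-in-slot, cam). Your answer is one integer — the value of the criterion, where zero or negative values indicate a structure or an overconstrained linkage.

M = -3

[1;0;0] (link 0 is ground)
L+ [2;0;0]
R(1,0)∈J1 [2;1;0]
L+ [3;1;0]
PS(0,2)∈J2 [3;1;1]
R(1,2)∈J1 [3;2;1]
L+ [4;2;1]
PS(3,2)∈J2 [4;2;2]
L+ [5;2;2]
P(4,2)∈J1 [5;3;2]
PS(4,1)∈J2 [5;3;3]
P(3,1)∈J1 [5;4;3]
P(0,4)∈J1 [5;5;3]
R(3,0)∈J1 [5;6;3]
mobility = 12 − 12 − 3 = -3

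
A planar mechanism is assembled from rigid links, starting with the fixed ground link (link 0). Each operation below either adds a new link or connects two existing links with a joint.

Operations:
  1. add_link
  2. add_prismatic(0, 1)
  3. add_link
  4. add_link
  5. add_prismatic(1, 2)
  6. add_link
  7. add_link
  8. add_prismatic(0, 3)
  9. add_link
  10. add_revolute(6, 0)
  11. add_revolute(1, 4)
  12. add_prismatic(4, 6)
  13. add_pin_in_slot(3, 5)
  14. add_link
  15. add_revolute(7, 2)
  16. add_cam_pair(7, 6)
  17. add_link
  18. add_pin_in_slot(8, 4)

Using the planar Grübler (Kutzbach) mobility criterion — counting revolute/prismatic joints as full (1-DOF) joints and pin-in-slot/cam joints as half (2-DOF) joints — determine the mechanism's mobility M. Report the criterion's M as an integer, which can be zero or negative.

ground; <1,0,0>
#1 <2,0,0>
P:0↔1 J1 <2,1,0>
#2 <3,1,0>
#3 <4,1,0>
P:1↔2 J1 <4,2,0>
#4 <5,2,0>
#5 <6,2,0>
P:0↔3 J1 <6,3,0>
#6 <7,3,0>
R:6↔0 J1 <7,4,0>
R:1↔4 J1 <7,5,0>
P:4↔6 J1 <7,6,0>
PS:3↔5 J2 <7,6,1>
#7 <8,6,1>
R:7↔2 J1 <8,7,1>
C:7↔6 J2 <8,7,2>
#8 <9,7,2>
PS:8↔4 J2 <9,7,3>
3×8 − 2×7 − 1×3 = 7

M = 7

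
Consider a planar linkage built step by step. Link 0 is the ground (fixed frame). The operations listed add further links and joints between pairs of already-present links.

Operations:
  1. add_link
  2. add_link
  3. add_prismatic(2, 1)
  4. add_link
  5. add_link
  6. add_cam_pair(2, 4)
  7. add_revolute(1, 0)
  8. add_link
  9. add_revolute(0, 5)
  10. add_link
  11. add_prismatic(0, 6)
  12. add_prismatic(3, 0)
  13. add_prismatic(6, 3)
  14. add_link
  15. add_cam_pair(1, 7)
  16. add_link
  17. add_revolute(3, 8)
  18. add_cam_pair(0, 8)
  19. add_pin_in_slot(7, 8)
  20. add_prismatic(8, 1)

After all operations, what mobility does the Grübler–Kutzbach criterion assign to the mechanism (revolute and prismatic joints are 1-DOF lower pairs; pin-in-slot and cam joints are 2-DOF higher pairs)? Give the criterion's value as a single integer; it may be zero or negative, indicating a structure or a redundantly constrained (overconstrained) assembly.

M = 4

L=1 J1=0 J2=0
add link → L=2 J1=0 J2=0
add link → L=3 J1=0 J2=0
P@2,1 dof=1 J1 → L=3 J1=1 J2=0
add link → L=4 J1=1 J2=0
add link → L=5 J1=1 J2=0
C@2,4 dof=2 J2 → L=5 J1=1 J2=1
R@1,0 dof=1 J1 → L=5 J1=2 J2=1
add link → L=6 J1=2 J2=1
R@0,5 dof=1 J1 → L=6 J1=3 J2=1
add link → L=7 J1=3 J2=1
P@0,6 dof=1 J1 → L=7 J1=4 J2=1
P@3,0 dof=1 J1 → L=7 J1=5 J2=1
P@6,3 dof=1 J1 → L=7 J1=6 J2=1
add link → L=8 J1=6 J2=1
C@1,7 dof=2 J2 → L=8 J1=6 J2=2
add link → L=9 J1=6 J2=2
R@3,8 dof=1 J1 → L=9 J1=7 J2=2
C@0,8 dof=2 J2 → L=9 J1=7 J2=3
PS@7,8 dof=2 J2 → L=9 J1=7 J2=4
P@8,1 dof=1 J1 → L=9 J1=8 J2=4
M=3(L−1)−2J1−J2=3·8−2·8−4=4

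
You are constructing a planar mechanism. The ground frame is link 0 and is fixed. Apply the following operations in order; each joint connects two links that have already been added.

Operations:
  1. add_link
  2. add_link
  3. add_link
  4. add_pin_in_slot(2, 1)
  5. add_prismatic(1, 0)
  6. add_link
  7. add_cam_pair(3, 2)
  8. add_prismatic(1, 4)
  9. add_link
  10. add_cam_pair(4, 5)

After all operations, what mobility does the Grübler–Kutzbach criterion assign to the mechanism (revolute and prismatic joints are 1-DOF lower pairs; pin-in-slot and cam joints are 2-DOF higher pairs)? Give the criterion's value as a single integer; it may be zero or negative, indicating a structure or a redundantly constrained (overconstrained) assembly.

ground; <1,0,0>
#1 <2,0,0>
#2 <3,0,0>
#3 <4,0,0>
PS:2↔1 J2 <4,0,1>
P:1↔0 J1 <4,1,1>
#4 <5,1,1>
C:3↔2 J2 <5,1,2>
P:1↔4 J1 <5,2,2>
#5 <6,2,2>
C:4↔5 J2 <6,2,3>
3×5 − 2×2 − 1×3 = 8

M = 8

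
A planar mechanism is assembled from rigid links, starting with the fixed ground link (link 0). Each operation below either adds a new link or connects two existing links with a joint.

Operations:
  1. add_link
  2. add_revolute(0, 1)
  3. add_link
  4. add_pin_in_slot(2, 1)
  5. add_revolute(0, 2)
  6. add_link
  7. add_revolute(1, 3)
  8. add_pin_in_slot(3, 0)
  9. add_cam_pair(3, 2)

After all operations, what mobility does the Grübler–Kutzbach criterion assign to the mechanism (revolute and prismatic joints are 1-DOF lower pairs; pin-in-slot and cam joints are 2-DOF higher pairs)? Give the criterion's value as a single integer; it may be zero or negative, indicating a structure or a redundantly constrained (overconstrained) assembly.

M = 0

(L,J1,J2)=(1,0,0); link0 fixed
link1: (2,0,0)
R 0-1 [J1]: (2,1,0)
link2: (3,1,0)
PS 2-1 [J2]: (3,1,1)
R 0-2 [J1]: (3,2,1)
link3: (4,2,1)
R 1-3 [J1]: (4,3,1)
PS 3-0 [J2]: (4,3,2)
C 3-2 [J2]: (4,3,3)
Grübler: 3·3 − 2·3 − 3 = 0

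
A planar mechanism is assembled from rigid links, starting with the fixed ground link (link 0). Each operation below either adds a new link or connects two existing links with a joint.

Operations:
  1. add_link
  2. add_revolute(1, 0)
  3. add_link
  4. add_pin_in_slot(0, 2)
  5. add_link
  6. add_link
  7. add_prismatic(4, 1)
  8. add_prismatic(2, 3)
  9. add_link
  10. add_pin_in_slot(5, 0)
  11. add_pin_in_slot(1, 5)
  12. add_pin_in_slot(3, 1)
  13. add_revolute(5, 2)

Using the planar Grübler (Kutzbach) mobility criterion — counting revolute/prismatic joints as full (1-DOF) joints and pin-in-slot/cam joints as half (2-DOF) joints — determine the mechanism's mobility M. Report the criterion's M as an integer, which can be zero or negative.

ground; <1,0,0>
#1 <2,0,0>
R:1↔0 J1 <2,1,0>
#2 <3,1,0>
PS:0↔2 J2 <3,1,1>
#3 <4,1,1>
#4 <5,1,1>
P:4↔1 J1 <5,2,1>
P:2↔3 J1 <5,3,1>
#5 <6,3,1>
PS:5↔0 J2 <6,3,2>
PS:1↔5 J2 <6,3,3>
PS:3↔1 J2 <6,3,4>
R:5↔2 J1 <6,4,4>
3×5 − 2×4 − 1×4 = 3

M = 3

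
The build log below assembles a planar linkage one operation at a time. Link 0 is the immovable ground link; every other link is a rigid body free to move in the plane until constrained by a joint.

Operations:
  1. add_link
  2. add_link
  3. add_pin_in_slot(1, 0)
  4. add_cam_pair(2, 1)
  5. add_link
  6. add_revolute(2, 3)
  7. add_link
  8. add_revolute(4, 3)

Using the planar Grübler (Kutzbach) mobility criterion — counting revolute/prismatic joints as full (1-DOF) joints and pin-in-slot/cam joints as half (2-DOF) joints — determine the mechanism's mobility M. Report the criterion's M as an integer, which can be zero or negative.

M = 6

ground; <1,0,0>
#1 <2,0,0>
#2 <3,0,0>
PS:1↔0 J2 <3,0,1>
C:2↔1 J2 <3,0,2>
#3 <4,0,2>
R:2↔3 J1 <4,1,2>
#4 <5,1,2>
R:4↔3 J1 <5,2,2>
3×4 − 2×2 − 1×2 = 6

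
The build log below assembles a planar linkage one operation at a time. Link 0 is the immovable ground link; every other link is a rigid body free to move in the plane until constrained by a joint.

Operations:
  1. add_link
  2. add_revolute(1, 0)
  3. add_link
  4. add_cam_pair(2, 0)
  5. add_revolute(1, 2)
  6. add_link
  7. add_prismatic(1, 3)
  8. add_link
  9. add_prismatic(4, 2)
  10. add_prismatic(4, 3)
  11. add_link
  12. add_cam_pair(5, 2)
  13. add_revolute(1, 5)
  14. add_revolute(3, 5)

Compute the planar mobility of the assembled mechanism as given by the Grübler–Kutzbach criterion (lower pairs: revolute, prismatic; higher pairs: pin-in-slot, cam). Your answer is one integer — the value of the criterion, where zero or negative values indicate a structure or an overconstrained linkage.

L=1 J1=0 J2=0
add link → L=2 J1=0 J2=0
R@1,0 dof=1 J1 → L=2 J1=1 J2=0
add link → L=3 J1=1 J2=0
C@2,0 dof=2 J2 → L=3 J1=1 J2=1
R@1,2 dof=1 J1 → L=3 J1=2 J2=1
add link → L=4 J1=2 J2=1
P@1,3 dof=1 J1 → L=4 J1=3 J2=1
add link → L=5 J1=3 J2=1
P@4,2 dof=1 J1 → L=5 J1=4 J2=1
P@4,3 dof=1 J1 → L=5 J1=5 J2=1
add link → L=6 J1=5 J2=1
C@5,2 dof=2 J2 → L=6 J1=5 J2=2
R@1,5 dof=1 J1 → L=6 J1=6 J2=2
R@3,5 dof=1 J1 → L=6 J1=7 J2=2
M=3(L−1)−2J1−J2=3·5−2·7−2=-1

M = -1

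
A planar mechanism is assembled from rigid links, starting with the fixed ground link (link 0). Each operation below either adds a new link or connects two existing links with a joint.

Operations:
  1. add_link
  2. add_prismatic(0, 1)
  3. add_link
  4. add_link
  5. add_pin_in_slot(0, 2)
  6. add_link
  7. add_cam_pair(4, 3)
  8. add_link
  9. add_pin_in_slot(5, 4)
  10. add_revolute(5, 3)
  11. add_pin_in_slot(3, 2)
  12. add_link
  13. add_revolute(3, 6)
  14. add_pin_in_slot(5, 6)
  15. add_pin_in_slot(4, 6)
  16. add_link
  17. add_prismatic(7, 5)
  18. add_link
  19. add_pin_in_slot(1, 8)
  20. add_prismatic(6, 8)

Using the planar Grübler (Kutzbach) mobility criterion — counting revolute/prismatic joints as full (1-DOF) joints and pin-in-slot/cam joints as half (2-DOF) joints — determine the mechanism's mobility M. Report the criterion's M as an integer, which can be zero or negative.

ground; <1,0,0>
#1 <2,0,0>
P:0↔1 J1 <2,1,0>
#2 <3,1,0>
#3 <4,1,0>
PS:0↔2 J2 <4,1,1>
#4 <5,1,1>
C:4↔3 J2 <5,1,2>
#5 <6,1,2>
PS:5↔4 J2 <6,1,3>
R:5↔3 J1 <6,2,3>
PS:3↔2 J2 <6,2,4>
#6 <7,2,4>
R:3↔6 J1 <7,3,4>
PS:5↔6 J2 <7,3,5>
PS:4↔6 J2 <7,3,6>
#7 <8,3,6>
P:7↔5 J1 <8,4,6>
#8 <9,4,6>
PS:1↔8 J2 <9,4,7>
P:6↔8 J1 <9,5,7>
3×8 − 2×5 − 1×7 = 7

M = 7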